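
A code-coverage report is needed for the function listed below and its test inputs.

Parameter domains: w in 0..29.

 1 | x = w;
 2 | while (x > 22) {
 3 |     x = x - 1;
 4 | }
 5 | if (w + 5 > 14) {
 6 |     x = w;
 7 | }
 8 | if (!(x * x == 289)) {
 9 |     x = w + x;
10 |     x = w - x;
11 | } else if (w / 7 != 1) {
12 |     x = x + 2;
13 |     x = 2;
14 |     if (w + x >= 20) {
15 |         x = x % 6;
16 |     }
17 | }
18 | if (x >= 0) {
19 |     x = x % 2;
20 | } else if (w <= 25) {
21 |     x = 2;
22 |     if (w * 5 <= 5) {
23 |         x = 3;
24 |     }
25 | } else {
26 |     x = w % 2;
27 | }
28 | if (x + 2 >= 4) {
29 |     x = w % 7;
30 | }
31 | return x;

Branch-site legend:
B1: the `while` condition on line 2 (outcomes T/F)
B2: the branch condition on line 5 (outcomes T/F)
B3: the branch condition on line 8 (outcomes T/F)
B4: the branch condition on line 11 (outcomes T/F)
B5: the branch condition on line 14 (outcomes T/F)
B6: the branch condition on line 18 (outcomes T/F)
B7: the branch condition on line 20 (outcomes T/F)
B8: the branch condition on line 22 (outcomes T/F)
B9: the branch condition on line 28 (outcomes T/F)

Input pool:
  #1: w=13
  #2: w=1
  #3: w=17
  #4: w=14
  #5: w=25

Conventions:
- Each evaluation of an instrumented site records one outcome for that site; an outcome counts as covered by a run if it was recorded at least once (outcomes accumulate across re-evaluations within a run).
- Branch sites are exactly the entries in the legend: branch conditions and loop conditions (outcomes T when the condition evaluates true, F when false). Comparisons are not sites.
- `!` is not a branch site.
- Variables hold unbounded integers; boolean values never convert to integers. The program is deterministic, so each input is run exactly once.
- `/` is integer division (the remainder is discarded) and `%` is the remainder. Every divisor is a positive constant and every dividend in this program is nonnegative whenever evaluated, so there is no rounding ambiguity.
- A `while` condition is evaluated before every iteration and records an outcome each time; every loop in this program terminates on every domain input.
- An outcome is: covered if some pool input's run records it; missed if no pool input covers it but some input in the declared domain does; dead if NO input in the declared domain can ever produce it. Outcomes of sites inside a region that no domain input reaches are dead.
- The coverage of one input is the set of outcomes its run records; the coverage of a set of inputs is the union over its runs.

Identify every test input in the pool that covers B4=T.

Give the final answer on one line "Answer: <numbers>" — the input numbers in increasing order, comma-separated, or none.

input #1 (w=13): misses B4=T
input #2 (w=1): misses B4=T
input #3 (w=17): covers B4=T
input #4 (w=14): misses B4=T
input #5 (w=25): misses B4=T

Answer: 3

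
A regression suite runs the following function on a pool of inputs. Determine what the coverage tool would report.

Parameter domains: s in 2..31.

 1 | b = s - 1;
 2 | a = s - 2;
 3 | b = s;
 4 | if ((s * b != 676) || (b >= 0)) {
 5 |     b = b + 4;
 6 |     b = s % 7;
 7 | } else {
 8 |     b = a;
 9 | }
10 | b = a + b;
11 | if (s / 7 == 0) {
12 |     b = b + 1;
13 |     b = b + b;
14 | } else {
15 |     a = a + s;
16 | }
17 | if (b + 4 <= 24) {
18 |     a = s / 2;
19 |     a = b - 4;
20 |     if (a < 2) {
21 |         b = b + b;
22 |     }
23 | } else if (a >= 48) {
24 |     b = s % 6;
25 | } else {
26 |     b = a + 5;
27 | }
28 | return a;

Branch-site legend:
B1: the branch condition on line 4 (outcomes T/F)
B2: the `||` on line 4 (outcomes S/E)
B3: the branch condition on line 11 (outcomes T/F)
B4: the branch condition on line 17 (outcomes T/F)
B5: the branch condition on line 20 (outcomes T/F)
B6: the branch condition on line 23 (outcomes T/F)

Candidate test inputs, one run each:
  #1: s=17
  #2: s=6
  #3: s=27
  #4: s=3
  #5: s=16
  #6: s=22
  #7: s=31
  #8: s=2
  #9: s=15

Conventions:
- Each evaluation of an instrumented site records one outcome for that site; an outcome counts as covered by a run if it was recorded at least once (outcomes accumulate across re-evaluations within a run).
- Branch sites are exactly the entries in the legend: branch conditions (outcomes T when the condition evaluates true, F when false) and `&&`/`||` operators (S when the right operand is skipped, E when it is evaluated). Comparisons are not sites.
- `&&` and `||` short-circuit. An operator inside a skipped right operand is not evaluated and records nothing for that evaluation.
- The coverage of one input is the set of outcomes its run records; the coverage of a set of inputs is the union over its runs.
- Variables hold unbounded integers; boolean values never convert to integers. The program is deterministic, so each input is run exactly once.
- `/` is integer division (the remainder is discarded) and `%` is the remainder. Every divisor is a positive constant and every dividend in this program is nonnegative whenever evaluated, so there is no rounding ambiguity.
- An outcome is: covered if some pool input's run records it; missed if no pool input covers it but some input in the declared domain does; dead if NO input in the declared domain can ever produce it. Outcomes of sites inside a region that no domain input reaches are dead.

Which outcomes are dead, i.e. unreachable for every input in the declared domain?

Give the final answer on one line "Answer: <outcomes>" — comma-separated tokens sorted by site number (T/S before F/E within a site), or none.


exhaustive pass over the 30-input domain:
  B1=F: unreachable across the whole domain -> dead
  reachable outcomes have witnesses, e.g. B1=T (e.g. s=2), B2=S (e.g. s=2), B2=E (e.g. s=26), B3=T (e.g. s=2)
Answer: B1=F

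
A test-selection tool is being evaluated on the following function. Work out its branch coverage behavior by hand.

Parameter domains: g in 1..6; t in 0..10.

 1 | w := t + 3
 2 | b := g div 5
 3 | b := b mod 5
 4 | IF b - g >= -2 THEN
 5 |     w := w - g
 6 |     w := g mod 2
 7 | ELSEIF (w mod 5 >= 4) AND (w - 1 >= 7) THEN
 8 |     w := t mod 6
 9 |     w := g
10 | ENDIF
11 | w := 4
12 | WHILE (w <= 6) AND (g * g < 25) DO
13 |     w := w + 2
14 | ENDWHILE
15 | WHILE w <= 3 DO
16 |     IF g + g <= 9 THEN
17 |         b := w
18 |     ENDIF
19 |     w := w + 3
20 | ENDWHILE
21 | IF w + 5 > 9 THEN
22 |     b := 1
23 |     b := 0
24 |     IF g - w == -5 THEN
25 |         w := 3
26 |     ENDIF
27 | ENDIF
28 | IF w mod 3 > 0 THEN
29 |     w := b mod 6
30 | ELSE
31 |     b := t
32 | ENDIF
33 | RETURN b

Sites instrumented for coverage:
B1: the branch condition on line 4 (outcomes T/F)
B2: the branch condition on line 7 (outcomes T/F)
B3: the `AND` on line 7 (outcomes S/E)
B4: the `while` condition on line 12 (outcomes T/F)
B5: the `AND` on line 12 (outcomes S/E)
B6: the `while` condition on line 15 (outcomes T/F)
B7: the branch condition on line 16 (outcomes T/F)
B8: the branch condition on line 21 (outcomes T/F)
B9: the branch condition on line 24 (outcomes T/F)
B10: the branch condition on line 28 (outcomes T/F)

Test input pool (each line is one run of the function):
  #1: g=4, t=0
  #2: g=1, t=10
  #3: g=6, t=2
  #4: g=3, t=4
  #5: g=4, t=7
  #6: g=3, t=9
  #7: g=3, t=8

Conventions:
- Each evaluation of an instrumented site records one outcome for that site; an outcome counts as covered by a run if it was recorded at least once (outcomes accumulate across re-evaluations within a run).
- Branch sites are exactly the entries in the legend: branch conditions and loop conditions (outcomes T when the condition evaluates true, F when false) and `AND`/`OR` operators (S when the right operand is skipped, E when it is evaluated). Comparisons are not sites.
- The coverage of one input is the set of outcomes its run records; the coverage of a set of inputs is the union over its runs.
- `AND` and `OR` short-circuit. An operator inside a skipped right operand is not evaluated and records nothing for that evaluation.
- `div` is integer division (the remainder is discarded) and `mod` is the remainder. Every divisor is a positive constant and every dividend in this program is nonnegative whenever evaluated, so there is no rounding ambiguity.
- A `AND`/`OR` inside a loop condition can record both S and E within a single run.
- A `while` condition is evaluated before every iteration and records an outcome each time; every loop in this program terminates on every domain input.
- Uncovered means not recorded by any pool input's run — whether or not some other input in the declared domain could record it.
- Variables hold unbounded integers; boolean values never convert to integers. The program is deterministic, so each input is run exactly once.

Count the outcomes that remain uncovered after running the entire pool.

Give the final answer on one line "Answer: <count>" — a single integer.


input #1 (g=4, t=0): events B1->F, B3->S, B2->F, B5->E, B4->T, B5->E, B4->T, B5->S, B4->F, B6->F, B8->T, B9->F, B10->T; covers B1=F, B2=F, B3=S, B4=T, B4=F, B5=S, B5=E, B6=F, B8=T, B9=F, B10=T
input #2 (g=1, t=10): events B1->T, B5->E, B4->T, B5->E, B4->T, B5->S, B4->F, B6->F, B8->T, B9->F, B10->T; covers B1=T, B4=T, B4=F, B5=S, B5=E, B6=F, B8=T, B9=F, B10=T
input #3 (g=6, t=2): events B1->F, B3->S, B2->F, B5->E, B4->F, B6->F, B8->F, B10->T; covers B1=F, B2=F, B3=S, B4=F, B5=E, B6=F, B8=F, B10=T
input #4 (g=3, t=4): events B1->F, B3->S, B2->F, B5->E, B4->T, B5->E, B4->T, B5->S, B4->F, B6->F, B8->T, B9->T, B10->F; covers B1=F, B2=F, B3=S, B4=T, B4=F, B5=S, B5=E, B6=F, B8=T, B9=T, B10=F
input #5 (g=4, t=7): events B1->F, B3->S, B2->F, B5->E, B4->T, B5->E, B4->T, B5->S, B4->F, B6->F, B8->T, B9->F, B10->T; covers B1=F, B2=F, B3=S, B4=T, B4=F, B5=S, B5=E, B6=F, B8=T, B9=F, B10=T
input #6 (g=3, t=9): events B1->F, B3->S, B2->F, B5->E, B4->T, B5->E, B4->T, B5->S, B4->F, B6->F, B8->T, B9->T, B10->F; covers B1=F, B2=F, B3=S, B4=T, B4=F, B5=S, B5=E, B6=F, B8=T, B9=T, B10=F
input #7 (g=3, t=8): events B1->F, B3->S, B2->F, B5->E, B4->T, B5->E, B4->T, B5->S, B4->F, B6->F, B8->T, B9->T, B10->F; covers B1=F, B2=F, B3=S, B4=T, B4=F, B5=S, B5=E, B6=F, B8=T, B9=T, B10=F
union over the pool: B1=T, B1=F, B2=F, B3=S, B4=T, B4=F, B5=S, B5=E, B6=F, B8=T, B8=F, B9=T, B9=F, B10=T, B10=F
uncovered (5 of 20): B2=T, B3=E, B6=T, B7=T, B7=F
Answer: 5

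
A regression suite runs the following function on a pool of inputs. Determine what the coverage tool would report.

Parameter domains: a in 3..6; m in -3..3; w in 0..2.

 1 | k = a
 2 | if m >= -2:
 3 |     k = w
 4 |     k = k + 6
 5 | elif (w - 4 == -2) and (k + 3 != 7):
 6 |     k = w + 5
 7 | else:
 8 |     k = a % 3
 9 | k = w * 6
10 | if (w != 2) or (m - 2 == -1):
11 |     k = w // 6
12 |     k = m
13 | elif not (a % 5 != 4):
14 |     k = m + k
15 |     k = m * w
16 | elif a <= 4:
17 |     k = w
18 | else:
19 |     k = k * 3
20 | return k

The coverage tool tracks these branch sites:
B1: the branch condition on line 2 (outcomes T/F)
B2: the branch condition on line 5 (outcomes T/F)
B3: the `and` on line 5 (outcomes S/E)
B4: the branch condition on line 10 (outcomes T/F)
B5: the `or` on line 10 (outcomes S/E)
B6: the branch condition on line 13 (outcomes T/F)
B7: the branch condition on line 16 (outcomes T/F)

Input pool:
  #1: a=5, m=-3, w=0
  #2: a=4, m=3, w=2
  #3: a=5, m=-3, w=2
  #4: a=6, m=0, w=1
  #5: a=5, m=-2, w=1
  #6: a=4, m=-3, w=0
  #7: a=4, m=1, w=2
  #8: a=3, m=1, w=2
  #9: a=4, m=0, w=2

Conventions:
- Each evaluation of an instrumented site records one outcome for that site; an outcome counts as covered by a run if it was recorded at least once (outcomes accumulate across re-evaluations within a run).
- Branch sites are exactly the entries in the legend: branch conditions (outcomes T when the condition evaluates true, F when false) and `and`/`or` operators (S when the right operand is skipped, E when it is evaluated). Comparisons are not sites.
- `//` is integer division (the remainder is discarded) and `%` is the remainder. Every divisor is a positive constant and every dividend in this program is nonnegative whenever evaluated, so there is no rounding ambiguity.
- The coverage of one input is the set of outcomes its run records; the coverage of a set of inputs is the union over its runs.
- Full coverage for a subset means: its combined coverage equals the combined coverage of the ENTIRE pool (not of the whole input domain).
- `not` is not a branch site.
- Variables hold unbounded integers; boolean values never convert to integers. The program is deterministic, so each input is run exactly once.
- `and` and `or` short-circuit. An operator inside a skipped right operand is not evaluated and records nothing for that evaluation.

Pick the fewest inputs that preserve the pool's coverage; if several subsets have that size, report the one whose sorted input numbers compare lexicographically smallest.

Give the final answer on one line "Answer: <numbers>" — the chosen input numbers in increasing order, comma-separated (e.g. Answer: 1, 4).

input #1, a=5, m=-3, w=0: events B1->F, B3->S, B2->F, B5->S, B4->T; outcomes B1=F, B2=F, B3=S, B4=T, B5=S
input #2, a=4, m=3, w=2: events B1->T, B5->E, B4->F, B6->T; outcomes B1=T, B4=F, B5=E, B6=T
input #3, a=5, m=-3, w=2: events B1->F, B3->E, B2->T, B5->E, B4->F, B6->F, B7->F; outcomes B1=F, B2=T, B3=E, B4=F, B5=E, B6=F, B7=F
input #4, a=6, m=0, w=1: events B1->T, B5->S, B4->T; outcomes B1=T, B4=T, B5=S
input #5, a=5, m=-2, w=1: events B1->T, B5->S, B4->T; outcomes B1=T, B4=T, B5=S
input #6, a=4, m=-3, w=0: events B1->F, B3->S, B2->F, B5->S, B4->T; outcomes B1=F, B2=F, B3=S, B4=T, B5=S
input #7, a=4, m=1, w=2: events B1->T, B5->E, B4->T; outcomes B1=T, B4=T, B5=E
input #8, a=3, m=1, w=2: events B1->T, B5->E, B4->T; outcomes B1=T, B4=T, B5=E
input #9, a=4, m=0, w=2: events B1->T, B5->E, B4->F, B6->T; outcomes B1=T, B4=F, B5=E, B6=T
pool-wide coverage (13 outcomes): B1=T, B1=F, B2=T, B2=F, B3=S, B3=E, B4=T, B4=F, B5=S, B5=E, B6=T, B6=F, B7=F
every size-1 subset falls short of the 13 outcomes (best: 7/13)
every size-2 subset falls short of the 13 outcomes (best: 11/13)
size 3: inputs {1, 2, 3} cover all 13 outcomes, and no lexicographically smaller subset of this size does

Answer: 1, 2, 3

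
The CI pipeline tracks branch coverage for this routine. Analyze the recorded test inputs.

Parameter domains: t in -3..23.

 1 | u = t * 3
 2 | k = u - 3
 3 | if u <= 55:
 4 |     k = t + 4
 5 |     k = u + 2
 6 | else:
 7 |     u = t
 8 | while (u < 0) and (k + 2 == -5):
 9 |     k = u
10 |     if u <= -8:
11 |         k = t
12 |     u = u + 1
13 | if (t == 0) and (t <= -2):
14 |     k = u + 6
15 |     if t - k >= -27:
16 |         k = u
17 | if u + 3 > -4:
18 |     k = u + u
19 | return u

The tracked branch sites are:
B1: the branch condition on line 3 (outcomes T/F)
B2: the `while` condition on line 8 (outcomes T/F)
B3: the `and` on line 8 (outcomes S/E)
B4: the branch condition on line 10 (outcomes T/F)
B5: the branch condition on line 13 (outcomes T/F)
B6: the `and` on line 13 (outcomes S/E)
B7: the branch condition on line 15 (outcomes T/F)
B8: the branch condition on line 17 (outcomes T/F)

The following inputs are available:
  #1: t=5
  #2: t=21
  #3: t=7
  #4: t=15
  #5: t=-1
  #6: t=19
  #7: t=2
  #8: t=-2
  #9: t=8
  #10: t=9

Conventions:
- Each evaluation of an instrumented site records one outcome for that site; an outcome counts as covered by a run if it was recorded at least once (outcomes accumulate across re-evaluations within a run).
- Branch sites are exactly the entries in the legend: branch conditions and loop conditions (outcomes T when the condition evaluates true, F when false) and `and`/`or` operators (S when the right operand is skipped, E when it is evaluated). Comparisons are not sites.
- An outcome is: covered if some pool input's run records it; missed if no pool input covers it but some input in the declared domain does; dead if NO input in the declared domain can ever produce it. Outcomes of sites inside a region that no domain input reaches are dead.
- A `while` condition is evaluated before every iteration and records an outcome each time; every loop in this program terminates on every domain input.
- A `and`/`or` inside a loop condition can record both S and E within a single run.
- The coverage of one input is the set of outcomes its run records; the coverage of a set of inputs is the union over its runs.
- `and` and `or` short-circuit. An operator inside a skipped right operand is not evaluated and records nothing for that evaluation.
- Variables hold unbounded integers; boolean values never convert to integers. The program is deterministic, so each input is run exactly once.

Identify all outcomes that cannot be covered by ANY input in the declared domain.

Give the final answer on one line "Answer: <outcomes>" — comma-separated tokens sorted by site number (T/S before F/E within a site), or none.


sweeping the full domain (27 inputs) for each outcome:
  B4=F: no domain input ever produces it -> dead
  B5=T: no domain input ever produces it -> dead
  B7=T: no domain input ever produces it -> dead
  B7=F: no domain input ever produces it -> dead
  reachable outcomes have witnesses, e.g. B1=T (e.g. t=-3), B1=F (e.g. t=19), B2=T (e.g. t=-3), B2=F (e.g. t=-3)
Answer: B4=F, B5=T, B7=T, B7=F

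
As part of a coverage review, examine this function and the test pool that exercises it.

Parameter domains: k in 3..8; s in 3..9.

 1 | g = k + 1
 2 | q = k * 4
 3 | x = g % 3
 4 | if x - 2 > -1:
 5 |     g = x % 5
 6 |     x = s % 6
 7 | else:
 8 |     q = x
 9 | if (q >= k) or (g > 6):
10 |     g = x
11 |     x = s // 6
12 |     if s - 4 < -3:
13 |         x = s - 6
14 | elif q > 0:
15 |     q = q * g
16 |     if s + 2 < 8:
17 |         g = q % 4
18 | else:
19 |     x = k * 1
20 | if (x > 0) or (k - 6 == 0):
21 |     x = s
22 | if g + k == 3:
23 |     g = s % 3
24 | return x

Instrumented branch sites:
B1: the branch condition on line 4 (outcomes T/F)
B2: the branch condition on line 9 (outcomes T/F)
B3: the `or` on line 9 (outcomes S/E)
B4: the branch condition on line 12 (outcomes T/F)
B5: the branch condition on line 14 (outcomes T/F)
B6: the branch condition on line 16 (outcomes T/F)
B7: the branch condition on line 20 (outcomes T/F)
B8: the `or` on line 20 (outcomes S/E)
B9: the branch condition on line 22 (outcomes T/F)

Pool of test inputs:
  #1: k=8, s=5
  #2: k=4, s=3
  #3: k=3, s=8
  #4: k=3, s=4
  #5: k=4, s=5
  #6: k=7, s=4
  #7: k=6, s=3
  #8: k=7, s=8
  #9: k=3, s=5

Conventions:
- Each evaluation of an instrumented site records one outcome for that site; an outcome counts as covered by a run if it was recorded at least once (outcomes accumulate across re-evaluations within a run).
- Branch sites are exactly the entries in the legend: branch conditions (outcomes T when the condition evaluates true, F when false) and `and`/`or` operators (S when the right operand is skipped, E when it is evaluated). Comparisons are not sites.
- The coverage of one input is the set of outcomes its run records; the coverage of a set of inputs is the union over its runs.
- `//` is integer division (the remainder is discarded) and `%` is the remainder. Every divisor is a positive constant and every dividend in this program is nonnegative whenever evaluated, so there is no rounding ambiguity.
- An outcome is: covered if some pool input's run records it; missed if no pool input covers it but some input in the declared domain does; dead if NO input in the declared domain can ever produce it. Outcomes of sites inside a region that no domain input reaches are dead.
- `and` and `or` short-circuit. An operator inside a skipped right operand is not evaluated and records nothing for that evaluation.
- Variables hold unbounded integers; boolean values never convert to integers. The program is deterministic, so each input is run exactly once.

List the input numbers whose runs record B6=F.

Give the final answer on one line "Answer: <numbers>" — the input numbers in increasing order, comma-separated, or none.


input #1 (k=8, s=5): never hits B6=F
input #2 (k=4, s=3): never hits B6=F
input #3 (k=3, s=8): hits B6=F
input #4 (k=3, s=4): never hits B6=F
input #5 (k=4, s=5): never hits B6=F
input #6 (k=7, s=4): never hits B6=F
input #7 (k=6, s=3): never hits B6=F
input #8 (k=7, s=8): never hits B6=F
input #9 (k=3, s=5): never hits B6=F
Answer: 3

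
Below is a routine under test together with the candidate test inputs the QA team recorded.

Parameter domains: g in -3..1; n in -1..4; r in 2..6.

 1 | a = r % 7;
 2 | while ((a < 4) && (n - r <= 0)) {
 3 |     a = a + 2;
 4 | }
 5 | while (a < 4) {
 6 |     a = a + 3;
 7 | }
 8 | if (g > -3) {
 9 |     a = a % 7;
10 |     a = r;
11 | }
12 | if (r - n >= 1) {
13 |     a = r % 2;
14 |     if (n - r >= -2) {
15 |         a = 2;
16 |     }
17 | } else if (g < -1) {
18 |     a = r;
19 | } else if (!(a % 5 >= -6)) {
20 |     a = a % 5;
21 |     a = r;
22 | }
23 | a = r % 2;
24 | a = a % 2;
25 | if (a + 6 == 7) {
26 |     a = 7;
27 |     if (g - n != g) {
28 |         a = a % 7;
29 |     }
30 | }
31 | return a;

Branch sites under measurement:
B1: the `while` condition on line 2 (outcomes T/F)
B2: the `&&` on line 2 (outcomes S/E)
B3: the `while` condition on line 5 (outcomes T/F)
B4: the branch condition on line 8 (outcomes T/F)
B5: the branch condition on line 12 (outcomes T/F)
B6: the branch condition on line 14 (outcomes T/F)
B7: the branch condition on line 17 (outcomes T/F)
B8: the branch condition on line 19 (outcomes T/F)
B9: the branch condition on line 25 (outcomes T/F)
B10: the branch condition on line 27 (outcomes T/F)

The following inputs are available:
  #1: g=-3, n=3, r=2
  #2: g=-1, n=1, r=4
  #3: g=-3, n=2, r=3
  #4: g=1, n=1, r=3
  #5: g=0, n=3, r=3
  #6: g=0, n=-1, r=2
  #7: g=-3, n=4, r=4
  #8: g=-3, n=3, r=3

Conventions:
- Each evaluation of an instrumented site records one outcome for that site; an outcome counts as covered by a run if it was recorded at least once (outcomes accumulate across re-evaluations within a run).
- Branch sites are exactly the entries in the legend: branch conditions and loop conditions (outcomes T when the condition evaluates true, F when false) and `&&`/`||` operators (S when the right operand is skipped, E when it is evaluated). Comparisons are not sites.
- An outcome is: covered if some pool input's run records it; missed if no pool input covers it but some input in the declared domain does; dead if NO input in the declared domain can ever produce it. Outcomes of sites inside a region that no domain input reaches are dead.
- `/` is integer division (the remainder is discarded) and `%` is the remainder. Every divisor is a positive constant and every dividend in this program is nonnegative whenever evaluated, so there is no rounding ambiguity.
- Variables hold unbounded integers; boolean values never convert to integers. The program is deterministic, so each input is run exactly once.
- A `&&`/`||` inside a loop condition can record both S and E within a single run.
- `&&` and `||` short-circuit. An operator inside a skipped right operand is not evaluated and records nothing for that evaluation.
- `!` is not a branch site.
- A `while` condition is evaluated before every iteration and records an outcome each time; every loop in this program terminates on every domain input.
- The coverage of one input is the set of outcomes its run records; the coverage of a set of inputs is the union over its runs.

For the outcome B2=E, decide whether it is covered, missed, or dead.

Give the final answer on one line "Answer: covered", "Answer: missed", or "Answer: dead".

B2=E is recorded by pool input(s) 1, 3, 4, 5, 6, 8 -> covered

Answer: covered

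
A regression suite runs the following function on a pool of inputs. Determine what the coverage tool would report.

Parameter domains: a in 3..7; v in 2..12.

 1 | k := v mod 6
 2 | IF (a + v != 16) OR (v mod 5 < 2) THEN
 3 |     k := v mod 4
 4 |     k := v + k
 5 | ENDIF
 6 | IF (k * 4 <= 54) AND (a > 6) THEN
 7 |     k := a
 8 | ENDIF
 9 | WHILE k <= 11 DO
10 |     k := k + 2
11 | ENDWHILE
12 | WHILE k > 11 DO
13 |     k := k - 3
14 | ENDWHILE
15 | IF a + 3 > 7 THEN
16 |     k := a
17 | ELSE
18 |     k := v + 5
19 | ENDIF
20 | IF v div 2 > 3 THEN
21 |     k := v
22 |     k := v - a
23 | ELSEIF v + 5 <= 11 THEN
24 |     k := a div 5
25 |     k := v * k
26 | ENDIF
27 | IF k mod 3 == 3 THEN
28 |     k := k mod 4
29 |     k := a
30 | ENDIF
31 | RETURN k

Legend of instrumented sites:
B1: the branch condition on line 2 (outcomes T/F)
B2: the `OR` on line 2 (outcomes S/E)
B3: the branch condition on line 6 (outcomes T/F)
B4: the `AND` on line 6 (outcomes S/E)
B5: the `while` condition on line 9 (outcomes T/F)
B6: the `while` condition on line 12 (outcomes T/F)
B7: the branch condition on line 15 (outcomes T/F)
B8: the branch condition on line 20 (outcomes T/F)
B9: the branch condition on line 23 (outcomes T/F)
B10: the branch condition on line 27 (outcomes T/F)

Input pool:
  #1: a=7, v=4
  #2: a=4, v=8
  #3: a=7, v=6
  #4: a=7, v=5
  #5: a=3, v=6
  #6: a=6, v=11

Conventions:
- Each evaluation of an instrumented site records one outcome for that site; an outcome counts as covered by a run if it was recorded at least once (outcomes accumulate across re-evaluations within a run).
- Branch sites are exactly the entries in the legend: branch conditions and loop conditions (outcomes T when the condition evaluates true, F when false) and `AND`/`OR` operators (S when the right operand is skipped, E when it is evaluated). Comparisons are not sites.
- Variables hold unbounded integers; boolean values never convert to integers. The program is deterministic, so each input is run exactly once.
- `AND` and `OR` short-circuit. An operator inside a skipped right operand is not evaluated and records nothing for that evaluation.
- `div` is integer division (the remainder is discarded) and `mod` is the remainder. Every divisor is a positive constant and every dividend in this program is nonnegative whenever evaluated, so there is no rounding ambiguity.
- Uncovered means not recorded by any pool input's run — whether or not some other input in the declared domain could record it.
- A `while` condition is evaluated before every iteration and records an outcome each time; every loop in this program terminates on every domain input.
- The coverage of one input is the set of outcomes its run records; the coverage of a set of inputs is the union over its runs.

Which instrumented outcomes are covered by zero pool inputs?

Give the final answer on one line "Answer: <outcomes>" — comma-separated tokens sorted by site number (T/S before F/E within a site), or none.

run #1 (a=7, v=4) runs B2->S, B1->T, B4->E, B3->T, B5->T, B5->T, B5->T, B5->F, B6->T, B6->F, B7->T, B8->F, B9->T, B10->F; records B1=T, B2=S, B3=T, B4=E, B5=T, B5=F, B6=T, B6=F, B7=T, B8=F, B9=T, B10=F
run #2 (a=4, v=8) runs B2->S, B1->T, B4->E, B3->F, B5->T, B5->T, B5->F, B6->T, B6->F, B7->F, B8->T, B10->F; records B1=T, B2=S, B3=F, B4=E, B5=T, B5=F, B6=T, B6=F, B7=F, B8=T, B10=F
run #3 (a=7, v=6) runs B2->S, B1->T, B4->E, B3->T, B5->T, B5->T, B5->T, B5->F, B6->T, B6->F, B7->T, B8->F, B9->T, B10->F; records B1=T, B2=S, B3=T, B4=E, B5=T, B5=F, B6=T, B6=F, B7=T, B8=F, B9=T, B10=F
run #4 (a=7, v=5) runs B2->S, B1->T, B4->E, B3->T, B5->T, B5->T, B5->T, B5->F, B6->T, B6->F, B7->T, B8->F, B9->T, B10->F; records B1=T, B2=S, B3=T, B4=E, B5=T, B5=F, B6=T, B6=F, B7=T, B8=F, B9=T, B10=F
run #5 (a=3, v=6) runs B2->S, B1->T, B4->E, B3->F, B5->T, B5->T, B5->F, B6->T, B6->F, B7->F, B8->F, B9->T, B10->F; records B1=T, B2=S, B3=F, B4=E, B5=T, B5=F, B6=T, B6=F, B7=F, B8=F, B9=T, B10=F
run #6 (a=6, v=11) runs B2->S, B1->T, B4->S, B3->F, B5->F, B6->T, B6->F, B7->T, B8->T, B10->F; records B1=T, B2=S, B3=F, B4=S, B5=F, B6=T, B6=F, B7=T, B8=T, B10=F
union over the pool: B1=T, B2=S, B3=T, B3=F, B4=S, B4=E, B5=T, B5=F, B6=T, B6=F, B7=T, B7=F, B8=T, B8=F, B9=T, B10=F
uncovered (4 of 20): B1=F, B2=E, B9=F, B10=T

Answer: B1=F, B2=E, B9=F, B10=T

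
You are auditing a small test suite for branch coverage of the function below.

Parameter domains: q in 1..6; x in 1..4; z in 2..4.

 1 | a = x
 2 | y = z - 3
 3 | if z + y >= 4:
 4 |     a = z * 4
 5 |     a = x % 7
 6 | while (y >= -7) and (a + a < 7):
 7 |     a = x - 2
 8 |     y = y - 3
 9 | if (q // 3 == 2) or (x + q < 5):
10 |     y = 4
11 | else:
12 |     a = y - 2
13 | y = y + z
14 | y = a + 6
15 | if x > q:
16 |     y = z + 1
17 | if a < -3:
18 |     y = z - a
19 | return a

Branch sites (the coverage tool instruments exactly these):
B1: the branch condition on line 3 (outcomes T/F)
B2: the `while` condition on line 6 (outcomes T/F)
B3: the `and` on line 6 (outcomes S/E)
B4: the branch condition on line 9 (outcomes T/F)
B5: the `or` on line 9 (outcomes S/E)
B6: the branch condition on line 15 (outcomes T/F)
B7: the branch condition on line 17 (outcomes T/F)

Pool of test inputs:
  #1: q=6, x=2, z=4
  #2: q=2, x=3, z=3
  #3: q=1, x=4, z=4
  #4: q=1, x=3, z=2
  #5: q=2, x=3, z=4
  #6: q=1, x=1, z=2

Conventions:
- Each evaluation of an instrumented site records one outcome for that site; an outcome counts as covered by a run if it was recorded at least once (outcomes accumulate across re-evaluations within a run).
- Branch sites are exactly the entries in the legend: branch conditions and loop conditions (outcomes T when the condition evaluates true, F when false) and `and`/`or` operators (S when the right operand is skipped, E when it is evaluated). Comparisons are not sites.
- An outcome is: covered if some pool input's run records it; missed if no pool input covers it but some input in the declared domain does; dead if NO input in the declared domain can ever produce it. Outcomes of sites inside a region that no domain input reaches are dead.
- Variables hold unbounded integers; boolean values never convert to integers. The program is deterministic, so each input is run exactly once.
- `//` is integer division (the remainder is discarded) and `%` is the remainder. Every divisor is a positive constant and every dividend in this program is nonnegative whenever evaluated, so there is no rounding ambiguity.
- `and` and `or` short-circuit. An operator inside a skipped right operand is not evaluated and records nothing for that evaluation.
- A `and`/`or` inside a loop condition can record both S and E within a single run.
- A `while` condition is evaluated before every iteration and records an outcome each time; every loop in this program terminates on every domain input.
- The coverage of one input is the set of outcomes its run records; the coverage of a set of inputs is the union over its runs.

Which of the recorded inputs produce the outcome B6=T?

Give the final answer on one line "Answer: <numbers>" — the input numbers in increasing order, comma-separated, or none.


input #1 (q=6, x=2, z=4): does not record B6=T
input #2 (q=2, x=3, z=3): records B6=T
input #3 (q=1, x=4, z=4): records B6=T
input #4 (q=1, x=3, z=2): records B6=T
input #5 (q=2, x=3, z=4): records B6=T
input #6 (q=1, x=1, z=2): does not record B6=T
Answer: 2, 3, 4, 5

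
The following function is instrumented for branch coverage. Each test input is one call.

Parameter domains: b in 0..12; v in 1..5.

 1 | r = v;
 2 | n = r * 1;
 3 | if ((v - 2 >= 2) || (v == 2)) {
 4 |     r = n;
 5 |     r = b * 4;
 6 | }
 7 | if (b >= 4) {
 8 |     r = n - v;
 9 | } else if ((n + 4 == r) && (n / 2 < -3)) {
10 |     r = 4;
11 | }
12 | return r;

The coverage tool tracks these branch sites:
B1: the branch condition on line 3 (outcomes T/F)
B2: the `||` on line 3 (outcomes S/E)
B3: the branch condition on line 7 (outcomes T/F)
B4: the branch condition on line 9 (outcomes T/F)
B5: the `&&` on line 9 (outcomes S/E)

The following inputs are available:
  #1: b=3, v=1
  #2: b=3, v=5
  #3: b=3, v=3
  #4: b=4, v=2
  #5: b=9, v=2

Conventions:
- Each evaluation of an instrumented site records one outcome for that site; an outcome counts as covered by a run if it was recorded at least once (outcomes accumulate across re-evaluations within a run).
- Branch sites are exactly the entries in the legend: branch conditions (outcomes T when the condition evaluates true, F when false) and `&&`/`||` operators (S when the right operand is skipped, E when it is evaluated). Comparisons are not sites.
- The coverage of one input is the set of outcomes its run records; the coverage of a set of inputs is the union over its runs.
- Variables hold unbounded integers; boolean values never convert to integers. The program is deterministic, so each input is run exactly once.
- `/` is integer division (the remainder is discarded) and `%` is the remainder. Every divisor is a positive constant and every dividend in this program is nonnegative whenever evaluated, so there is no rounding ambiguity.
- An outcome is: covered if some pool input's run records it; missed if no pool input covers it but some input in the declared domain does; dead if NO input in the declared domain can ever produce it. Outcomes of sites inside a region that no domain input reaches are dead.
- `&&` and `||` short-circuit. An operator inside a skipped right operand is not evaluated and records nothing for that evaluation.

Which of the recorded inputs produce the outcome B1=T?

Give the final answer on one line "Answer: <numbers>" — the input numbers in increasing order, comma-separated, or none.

input #1 (b=3, v=1): does not produce B1=T
input #2 (b=3, v=5): produces B1=T
input #3 (b=3, v=3): does not produce B1=T
input #4 (b=4, v=2): produces B1=T
input #5 (b=9, v=2): produces B1=T

Answer: 2, 4, 5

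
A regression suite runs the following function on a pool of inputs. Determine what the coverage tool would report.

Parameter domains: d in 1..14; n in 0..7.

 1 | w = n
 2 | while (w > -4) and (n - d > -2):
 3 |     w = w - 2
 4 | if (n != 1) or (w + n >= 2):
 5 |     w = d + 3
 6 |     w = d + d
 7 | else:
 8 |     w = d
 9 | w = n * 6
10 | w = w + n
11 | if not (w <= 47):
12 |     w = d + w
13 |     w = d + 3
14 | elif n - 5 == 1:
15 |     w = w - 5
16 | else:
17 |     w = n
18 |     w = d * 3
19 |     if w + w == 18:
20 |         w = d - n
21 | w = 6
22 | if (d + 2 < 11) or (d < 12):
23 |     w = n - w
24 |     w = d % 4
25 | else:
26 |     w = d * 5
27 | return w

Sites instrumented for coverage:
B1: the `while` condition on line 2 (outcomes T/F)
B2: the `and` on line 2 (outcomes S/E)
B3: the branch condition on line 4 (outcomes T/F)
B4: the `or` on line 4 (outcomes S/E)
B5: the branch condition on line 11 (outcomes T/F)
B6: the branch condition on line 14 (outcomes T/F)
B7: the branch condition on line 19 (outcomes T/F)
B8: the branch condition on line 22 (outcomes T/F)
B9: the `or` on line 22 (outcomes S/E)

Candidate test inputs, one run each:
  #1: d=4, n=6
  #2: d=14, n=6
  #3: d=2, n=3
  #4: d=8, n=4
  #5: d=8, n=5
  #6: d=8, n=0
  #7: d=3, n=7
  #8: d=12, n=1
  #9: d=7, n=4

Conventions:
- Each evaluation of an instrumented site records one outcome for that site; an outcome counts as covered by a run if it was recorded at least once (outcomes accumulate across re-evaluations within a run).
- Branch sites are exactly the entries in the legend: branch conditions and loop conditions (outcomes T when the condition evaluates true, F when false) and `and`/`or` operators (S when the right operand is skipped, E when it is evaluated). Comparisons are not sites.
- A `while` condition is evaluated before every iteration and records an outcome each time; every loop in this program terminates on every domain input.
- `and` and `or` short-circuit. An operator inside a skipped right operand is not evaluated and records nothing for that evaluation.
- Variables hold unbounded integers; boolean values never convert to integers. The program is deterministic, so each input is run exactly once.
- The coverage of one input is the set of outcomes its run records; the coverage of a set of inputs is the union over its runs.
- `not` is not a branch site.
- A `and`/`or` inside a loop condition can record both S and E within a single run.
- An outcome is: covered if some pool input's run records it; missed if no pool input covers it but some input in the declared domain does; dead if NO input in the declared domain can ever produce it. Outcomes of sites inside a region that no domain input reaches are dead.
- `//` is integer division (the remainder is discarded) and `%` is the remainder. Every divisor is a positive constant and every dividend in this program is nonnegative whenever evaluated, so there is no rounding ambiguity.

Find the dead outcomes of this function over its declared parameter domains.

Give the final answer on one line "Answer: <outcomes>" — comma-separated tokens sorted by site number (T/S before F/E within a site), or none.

exhaustive pass over the 112-input domain:
  reachable outcomes have witnesses, e.g. B1=T (e.g. d=1, n=0), B1=F (e.g. d=1, n=0), B2=S (e.g. d=1, n=0), B2=E (e.g. d=1, n=0)

Answer: none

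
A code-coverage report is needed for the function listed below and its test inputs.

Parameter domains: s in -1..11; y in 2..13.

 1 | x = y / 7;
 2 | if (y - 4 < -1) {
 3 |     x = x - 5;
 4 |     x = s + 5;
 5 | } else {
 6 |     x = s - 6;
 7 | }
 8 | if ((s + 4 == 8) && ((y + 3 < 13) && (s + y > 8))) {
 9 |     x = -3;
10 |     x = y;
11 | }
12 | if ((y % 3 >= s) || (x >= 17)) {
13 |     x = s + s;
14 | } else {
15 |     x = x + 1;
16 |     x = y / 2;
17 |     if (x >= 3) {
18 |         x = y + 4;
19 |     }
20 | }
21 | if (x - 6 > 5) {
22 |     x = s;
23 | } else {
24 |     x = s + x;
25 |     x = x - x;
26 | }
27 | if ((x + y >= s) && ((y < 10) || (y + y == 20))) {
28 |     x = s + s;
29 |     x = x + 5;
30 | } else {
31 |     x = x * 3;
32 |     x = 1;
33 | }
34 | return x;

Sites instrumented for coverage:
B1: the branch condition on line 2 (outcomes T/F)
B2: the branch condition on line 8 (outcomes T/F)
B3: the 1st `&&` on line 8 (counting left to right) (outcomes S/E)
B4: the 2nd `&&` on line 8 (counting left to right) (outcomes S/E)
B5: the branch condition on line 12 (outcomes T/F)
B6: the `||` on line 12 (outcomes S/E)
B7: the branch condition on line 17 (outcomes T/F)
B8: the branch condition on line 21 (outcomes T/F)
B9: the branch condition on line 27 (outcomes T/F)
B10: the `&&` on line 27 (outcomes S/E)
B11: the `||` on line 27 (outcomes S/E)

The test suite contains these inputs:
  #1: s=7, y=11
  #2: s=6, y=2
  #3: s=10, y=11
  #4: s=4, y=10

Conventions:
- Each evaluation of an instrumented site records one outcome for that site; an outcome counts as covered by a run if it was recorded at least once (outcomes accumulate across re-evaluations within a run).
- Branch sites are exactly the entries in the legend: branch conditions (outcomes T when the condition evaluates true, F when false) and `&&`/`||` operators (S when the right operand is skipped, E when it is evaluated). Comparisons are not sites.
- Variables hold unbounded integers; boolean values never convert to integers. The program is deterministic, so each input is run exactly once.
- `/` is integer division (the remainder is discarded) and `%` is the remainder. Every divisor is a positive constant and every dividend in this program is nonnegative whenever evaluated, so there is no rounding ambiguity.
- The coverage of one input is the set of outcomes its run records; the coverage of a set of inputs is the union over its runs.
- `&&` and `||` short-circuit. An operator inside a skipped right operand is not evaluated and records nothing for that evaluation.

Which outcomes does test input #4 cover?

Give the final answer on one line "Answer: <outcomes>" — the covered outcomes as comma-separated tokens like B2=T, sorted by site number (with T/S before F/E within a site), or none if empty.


Event log for input #4 (s=4, y=10):
  B1->F, B3->E, B4->S, B2->F, B6->E, B5->F, B7->T, B8->T, B10->E, B11->E
  B9->T
distinct outcomes covered: B1=F, B2=F, B3=E, B4=S, B5=F, B6=E, B7=T, B8=T, B9=T, B10=E, B11=E
Answer: B1=F, B2=F, B3=E, B4=S, B5=F, B6=E, B7=T, B8=T, B9=T, B10=E, B11=E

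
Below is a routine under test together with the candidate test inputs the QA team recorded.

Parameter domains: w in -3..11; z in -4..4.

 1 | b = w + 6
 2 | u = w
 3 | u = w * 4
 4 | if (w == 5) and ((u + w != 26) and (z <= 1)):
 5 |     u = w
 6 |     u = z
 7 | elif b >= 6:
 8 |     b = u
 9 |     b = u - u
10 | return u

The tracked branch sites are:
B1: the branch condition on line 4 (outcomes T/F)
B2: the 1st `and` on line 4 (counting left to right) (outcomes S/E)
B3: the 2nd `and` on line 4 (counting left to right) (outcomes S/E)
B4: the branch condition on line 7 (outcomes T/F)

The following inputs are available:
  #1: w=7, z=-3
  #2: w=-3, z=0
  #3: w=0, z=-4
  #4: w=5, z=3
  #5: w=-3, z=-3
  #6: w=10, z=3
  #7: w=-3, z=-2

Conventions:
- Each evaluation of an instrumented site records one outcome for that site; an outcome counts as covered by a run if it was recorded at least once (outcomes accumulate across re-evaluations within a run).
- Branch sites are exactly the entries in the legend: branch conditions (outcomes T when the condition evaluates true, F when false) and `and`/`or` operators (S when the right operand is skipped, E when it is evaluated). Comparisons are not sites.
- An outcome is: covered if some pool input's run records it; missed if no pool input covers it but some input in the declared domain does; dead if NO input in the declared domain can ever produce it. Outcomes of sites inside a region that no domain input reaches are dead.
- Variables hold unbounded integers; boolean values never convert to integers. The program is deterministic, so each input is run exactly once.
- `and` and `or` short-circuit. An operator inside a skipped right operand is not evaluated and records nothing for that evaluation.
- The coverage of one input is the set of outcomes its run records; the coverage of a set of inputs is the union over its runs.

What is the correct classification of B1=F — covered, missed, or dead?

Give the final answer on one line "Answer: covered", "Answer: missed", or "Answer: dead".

B1=F is recorded by pool input(s) 1, 2, 3, 4, 5, 6, 7 -> covered

Answer: covered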